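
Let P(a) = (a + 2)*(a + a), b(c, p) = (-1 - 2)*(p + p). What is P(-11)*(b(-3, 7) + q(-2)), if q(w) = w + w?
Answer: -9108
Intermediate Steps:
q(w) = 2*w
b(c, p) = -6*p
P(a) = 2*a*(2 + a) (P(a) = (2 + a)*(2*a) = 2*a*(2 + a))
P(-11)*(b(-3, 7) + q(-2)) = (2*(-11)*(2 - 11))*(-6*7 + 2*(-2)) = (2*(-11)*(-9))*(-42 - 4) = 198*(-46) = -9108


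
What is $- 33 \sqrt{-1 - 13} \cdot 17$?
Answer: $- 561 i \sqrt{14} \approx - 2099.1 i$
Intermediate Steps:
$- 33 \sqrt{-1 - 13} \cdot 17 = - 33 \sqrt{-14} \cdot 17 = - 33 i \sqrt{14} \cdot 17 = - 561 i \sqrt{14}$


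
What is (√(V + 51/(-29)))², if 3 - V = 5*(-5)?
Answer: 761/29 ≈ 26.241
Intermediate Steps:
V = 28 (V = 3 - 5*(-5) = 3 - 1*(-25) = 3 + 25 = 28)
(√(V + 51/(-29)))² = (√(28 + 51/(-29)))² = (√(28 + 51*(-1/29)))² = (√(28 - 51/29))² = (√(761/29))² = (√22069/29)² = 761/29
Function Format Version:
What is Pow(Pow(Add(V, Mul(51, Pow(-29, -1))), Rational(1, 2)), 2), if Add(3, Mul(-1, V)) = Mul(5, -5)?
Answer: Rational(761, 29) ≈ 26.241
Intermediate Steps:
V = 28 (V = Add(3, Mul(-1, Mul(5, -5))) = Add(3, Mul(-1, -25)) = Add(3, 25) = 28)
Pow(Pow(Add(V, Mul(51, Pow(-29, -1))), Rational(1, 2)), 2) = Pow(Pow(Add(28, Mul(51, Pow(-29, -1))), Rational(1, 2)), 2) = Pow(Pow(Add(28, Mul(51, Rational(-1, 29))), Rational(1, 2)), 2) = Pow(Pow(Add(28, Rational(-51, 29)), Rational(1, 2)), 2) = Pow(Pow(Rational(761, 29), Rational(1, 2)), 2) = Pow(Mul(Rational(1, 29), Pow(22069, Rational(1, 2))), 2) = Rational(761, 29)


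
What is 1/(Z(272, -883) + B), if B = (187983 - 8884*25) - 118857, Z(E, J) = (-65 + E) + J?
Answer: -1/153650 ≈ -6.5083e-6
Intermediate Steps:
Z(E, J) = -65 + E + J
B = -152974 (B = (187983 - 222100) - 118857 = -34117 - 118857 = -152974)
1/(Z(272, -883) + B) = 1/((-65 + 272 - 883) - 152974) = 1/(-676 - 152974) = 1/(-153650) = -1/153650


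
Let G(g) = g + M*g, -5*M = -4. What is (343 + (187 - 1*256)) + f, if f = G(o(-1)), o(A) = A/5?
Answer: 6841/25 ≈ 273.64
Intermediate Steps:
M = 4/5 (M = -1/5*(-4) = 4/5 ≈ 0.80000)
o(A) = A/5 (o(A) = A*(1/5) = A/5)
G(g) = 9*g/5 (G(g) = g + 4*g/5 = 9*g/5)
f = -9/25 (f = 9*((1/5)*(-1))/5 = (9/5)*(-1/5) = -9/25 ≈ -0.36000)
(343 + (187 - 1*256)) + f = (343 + (187 - 1*256)) - 9/25 = (343 + (187 - 256)) - 9/25 = (343 - 69) - 9/25 = 274 - 9/25 = 6841/25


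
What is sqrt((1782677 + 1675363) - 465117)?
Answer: 3*sqrt(332547) ≈ 1730.0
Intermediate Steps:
sqrt((1782677 + 1675363) - 465117) = sqrt(3458040 - 465117) = sqrt(2992923) = 3*sqrt(332547)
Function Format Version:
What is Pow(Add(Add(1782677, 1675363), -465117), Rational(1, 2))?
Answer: Mul(3, Pow(332547, Rational(1, 2))) ≈ 1730.0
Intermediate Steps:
Pow(Add(Add(1782677, 1675363), -465117), Rational(1, 2)) = Pow(Add(3458040, -465117), Rational(1, 2)) = Pow(2992923, Rational(1, 2)) = Mul(3, Pow(332547, Rational(1, 2)))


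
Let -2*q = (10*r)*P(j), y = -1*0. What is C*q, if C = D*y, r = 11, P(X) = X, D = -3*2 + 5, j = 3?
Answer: 0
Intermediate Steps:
y = 0
D = -1 (D = -6 + 5 = -1)
C = 0 (C = -1*0 = 0)
q = -165 (q = -10*11*3/2 = -55*3 = -1/2*330 = -165)
C*q = 0*(-165) = 0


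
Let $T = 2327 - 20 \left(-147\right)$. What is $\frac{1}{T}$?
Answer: $\frac{1}{5267} \approx 0.00018986$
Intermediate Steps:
$T = 5267$ ($T = 2327 - -2940 = 2327 + 2940 = 5267$)
$\frac{1}{T} = \frac{1}{5267}$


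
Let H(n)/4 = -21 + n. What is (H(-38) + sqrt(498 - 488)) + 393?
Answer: 157 + sqrt(10) ≈ 160.16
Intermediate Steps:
H(n) = -84 + 4*n (H(n) = 4*(-21 + n) = -84 + 4*n)
(H(-38) + sqrt(498 - 488)) + 393 = ((-84 + 4*(-38)) + sqrt(498 - 488)) + 393 = ((-84 - 152) + sqrt(10)) + 393 = (-236 + sqrt(10)) + 393 = 157 + sqrt(10)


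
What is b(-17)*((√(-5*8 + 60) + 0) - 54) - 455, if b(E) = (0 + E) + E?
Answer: 1381 - 68*√5 ≈ 1228.9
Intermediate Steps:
b(E) = 2*E (b(E) = E + E = 2*E)
b(-17)*((√(-5*8 + 60) + 0) - 54) - 455 = (2*(-17))*((√(-5*8 + 60) + 0) - 54) - 455 = -34*((√(-40 + 60) + 0) - 54) - 455 = -34*((√20 + 0) - 54) - 455 = -34*((2*√5 + 0) - 54) - 455 = -34*(2*√5 - 54) - 455 = -34*(-54 + 2*√5) - 455 = (1836 - 68*√5) - 455 = 1381 - 68*√5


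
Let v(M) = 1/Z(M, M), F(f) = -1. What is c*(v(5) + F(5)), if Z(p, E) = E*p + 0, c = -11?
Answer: 264/25 ≈ 10.560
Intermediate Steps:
Z(p, E) = E*p
v(M) = M⁻² (v(M) = 1/(M*M) = 1/(M²) = M⁻²)
c*(v(5) + F(5)) = -11*(5⁻² - 1) = -11*(1/25 - 1) = -11*(-24/25) = 264/25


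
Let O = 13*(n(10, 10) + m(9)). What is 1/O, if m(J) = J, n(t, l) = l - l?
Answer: 1/117 ≈ 0.0085470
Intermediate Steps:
n(t, l) = 0
O = 117 (O = 13*(0 + 9) = 13*9 = 117)
1/O = 1/117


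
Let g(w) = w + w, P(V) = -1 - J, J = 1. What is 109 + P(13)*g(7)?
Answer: 81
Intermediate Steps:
P(V) = -2 (P(V) = -1 - 1*1 = -1 - 1 = -2)
g(w) = 2*w
109 + P(13)*g(7) = 109 - 4*7 = 109 - 2*14 = 109 - 28 = 81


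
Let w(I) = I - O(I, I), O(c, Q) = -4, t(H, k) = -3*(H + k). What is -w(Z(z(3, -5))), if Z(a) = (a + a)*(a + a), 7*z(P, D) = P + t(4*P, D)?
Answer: -1492/49 ≈ -30.449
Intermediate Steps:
t(H, k) = -3*H - 3*k
z(P, D) = -11*P/7 - 3*D/7 (z(P, D) = (P + (-12*P - 3*D))/7 = (-11*P - 3*D)/7 = -11*P/7 - 3*D/7)
Z(a) = 4*a² (Z(a) = (2*a)*(2*a) = 4*a²)
w(I) = 4 + I (w(I) = I - 1*(-4) = I + 4 = 4 + I)
-w(Z(z(3, -5))) = -(4 + 4*(-11/7*3 - 3/7*(-5))²) = -(4 + 4*(-33/7 + 15/7)²) = -(4 + 4*(-18/7)²) = -(4 + 4*(324/49)) = -(4 + 1296/49) = -1*1492/49 = -1492/49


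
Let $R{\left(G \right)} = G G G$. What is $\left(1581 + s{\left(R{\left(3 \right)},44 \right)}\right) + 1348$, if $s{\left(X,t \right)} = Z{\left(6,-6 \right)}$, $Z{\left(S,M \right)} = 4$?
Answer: $2933$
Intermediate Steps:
$R{\left(G \right)} = G^{3}$ ($R{\left(G \right)} = G^{2} G = G^{3}$)
$s{\left(X,t \right)} = 4$
$\left(1581 + s{\left(R{\left(3 \right)},44 \right)}\right) + 1348 = \left(1581 + 4\right) + 1348 = 1585 + 1348 = 2933$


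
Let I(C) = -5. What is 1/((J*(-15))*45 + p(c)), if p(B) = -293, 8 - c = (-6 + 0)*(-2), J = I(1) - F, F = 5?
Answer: 1/6457 ≈ 0.00015487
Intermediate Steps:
J = -10 (J = -5 - 1*5 = -5 - 5 = -10)
c = -4 (c = 8 - (-6 + 0)*(-2) = 8 - (-6)*(-2) = 8 - 1*12 = 8 - 12 = -4)
1/((J*(-15))*45 + p(c)) = 1/(-10*(-15)*45 - 293) = 1/(150*45 - 293) = 1/(6750 - 293) = 1/6457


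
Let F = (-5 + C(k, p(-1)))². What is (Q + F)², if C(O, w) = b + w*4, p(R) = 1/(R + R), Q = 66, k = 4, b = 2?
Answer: 8281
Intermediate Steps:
p(R) = 1/(2*R)
C(O, w) = 2 + 4*w (C(O, w) = 2 + w*4 = 2 + 4*w)
F = 25 (F = (-5 + (2 + 4*((½)/(-1))))² = (-5 + (2 + 4*((½)*(-1))))² = (-5 + (2 + 4*(-½)))² = (-5 + (2 - 2))² = (-5 + 0)² = (-5)² = 25)
(Q + F)² = (66 + 25)² = 91² = 8281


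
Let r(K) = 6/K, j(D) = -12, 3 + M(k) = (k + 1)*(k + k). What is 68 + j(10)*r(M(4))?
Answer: 2444/37 ≈ 66.054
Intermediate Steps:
M(k) = -3 + 2*k*(1 + k) (M(k) = -3 + (k + 1)*(k + k) = -3 + (1 + k)*(2*k) = -3 + 2*k*(1 + k))
68 + j(10)*r(M(4)) = 68 - 72/(-3 + 2*4 + 2*4²) = 68 - 72/(-3 + 8 + 2*16) = 68 - 72/(-3 + 8 + 32) = 68 - 72/37 = 2444/37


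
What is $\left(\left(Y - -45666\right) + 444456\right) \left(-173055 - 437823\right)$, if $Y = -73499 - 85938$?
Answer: $-202008191430$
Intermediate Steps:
$Y = -159437$
$\left(\left(Y - -45666\right) + 444456\right) \left(-173055 - 437823\right) = \left(\left(-159437 - -45666\right) + 444456\right) \left(-173055 - 437823\right) = \left(\left(-159437 + 45666\right) + 444456\right) \left(-610878\right) = \left(-113771 + 444456\right) \left(-610878\right) = 330685 \left(-610878\right) = -202008191430$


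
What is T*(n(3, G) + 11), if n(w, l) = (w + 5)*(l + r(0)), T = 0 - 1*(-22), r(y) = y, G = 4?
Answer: 946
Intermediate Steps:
T = 22 (T = 0 + 22 = 22)
n(w, l) = l*(5 + w) (n(w, l) = (w + 5)*(l + 0) = (5 + w)*l = l*(5 + w))
T*(n(3, G) + 11) = 22*(4*(5 + 3) + 11) = 22*(4*8 + 11) = 22*(32 + 11) = 22*43 = 946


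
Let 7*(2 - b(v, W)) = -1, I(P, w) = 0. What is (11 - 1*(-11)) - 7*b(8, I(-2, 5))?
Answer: 7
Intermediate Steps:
b(v, W) = 15/7 (b(v, W) = 2 - 1/7*(-1) = 2 + 1/7 = 15/7)
(11 - 1*(-11)) - 7*b(8, I(-2, 5)) = (11 - 1*(-11)) - 7*15/7 = (11 + 11) - 15 = 22 - 15 = 7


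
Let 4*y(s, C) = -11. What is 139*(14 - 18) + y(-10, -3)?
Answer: -2235/4 ≈ -558.75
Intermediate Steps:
y(s, C) = -11/4 (y(s, C) = (1/4)*(-11) = -11/4)
139*(14 - 18) + y(-10, -3) = 139*(14 - 18) - 11/4 = 139*(-4) - 11/4 = -556 - 11/4 = -2235/4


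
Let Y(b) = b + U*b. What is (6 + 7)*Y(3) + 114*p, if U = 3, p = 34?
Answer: 4032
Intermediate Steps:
Y(b) = 4*b (Y(b) = b + 3*b = 4*b)
(6 + 7)*Y(3) + 114*p = (6 + 7)*(4*3) + 114*34 = 13*12 + 3876 = 156 + 3876 = 4032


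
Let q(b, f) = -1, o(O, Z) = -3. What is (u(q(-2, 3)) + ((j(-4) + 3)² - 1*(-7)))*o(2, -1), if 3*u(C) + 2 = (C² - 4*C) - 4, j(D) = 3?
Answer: -128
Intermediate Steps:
u(C) = -2 - 4*C/3 + C²/3 (u(C) = -⅔ + ((C² - 4*C) - 4)/3 = -⅔ + (-4 + C² - 4*C)/3 = -⅔ + (-4/3 - 4*C/3 + C²/3) = -2 - 4*C/3 + C²/3)
(u(q(-2, 3)) + ((j(-4) + 3)² - 1*(-7)))*o(2, -1) = ((-2 - 4/3*(-1) + (⅓)*(-1)²) + ((3 + 3)² - 1*(-7)))*(-3) = ((-2 + 4/3 + (⅓)*1) + (6² + 7))*(-3) = ((-2 + 4/3 + ⅓) + (36 + 7))*(-3) = (-⅓ + 43)*(-3) = (128/3)*(-3) = -128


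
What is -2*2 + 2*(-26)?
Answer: -56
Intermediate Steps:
-2*2 + 2*(-26) = -4 - 52 = -56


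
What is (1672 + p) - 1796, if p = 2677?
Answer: 2553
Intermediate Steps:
(1672 + p) - 1796 = (1672 + 2677) - 1796 = 4349 - 1796 = 2553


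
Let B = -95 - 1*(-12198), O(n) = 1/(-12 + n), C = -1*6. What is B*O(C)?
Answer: -12103/18 ≈ -672.39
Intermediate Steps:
C = -6
B = 12103 (B = -95 + 12198 = 12103)
B*O(C) = 12103/(-12 - 6) = 12103/(-18) = 12103*(-1/18) = -12103/18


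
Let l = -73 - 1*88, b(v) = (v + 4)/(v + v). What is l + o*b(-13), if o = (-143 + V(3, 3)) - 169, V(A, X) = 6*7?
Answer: -3308/13 ≈ -254.46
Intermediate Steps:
b(v) = (4 + v)/(2*v) (b(v) = (4 + v)/((2*v)) = (4 + v)*(1/(2*v)) = (4 + v)/(2*v))
l = -161 (l = -73 - 88 = -161)
V(A, X) = 42
o = -270 (o = (-143 + 42) - 169 = -101 - 169 = -270)
l + o*b(-13) = -161 - 135*(4 - 13)/(-13) = -161 - 135*(-1)*(-9)/13 = -161 - 270*9/26 = -161 - 1215/13 = -3308/13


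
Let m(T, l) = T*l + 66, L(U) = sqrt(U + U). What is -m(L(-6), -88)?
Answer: -66 + 176*I*sqrt(3) ≈ -66.0 + 304.84*I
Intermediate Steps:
L(U) = sqrt(2)*sqrt(U) (L(U) = sqrt(2*U) = sqrt(2)*sqrt(U))
m(T, l) = 66 + T*l
-m(L(-6), -88) = -(66 + (sqrt(2)*sqrt(-6))*(-88)) = -(66 + (sqrt(2)*(I*sqrt(6)))*(-88)) = -(66 + (2*I*sqrt(3))*(-88)) = -(66 - 176*I*sqrt(3)) = -66 + 176*I*sqrt(3)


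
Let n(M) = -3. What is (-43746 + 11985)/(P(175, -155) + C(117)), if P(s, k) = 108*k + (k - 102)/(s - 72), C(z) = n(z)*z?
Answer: 3271383/1760630 ≈ 1.8581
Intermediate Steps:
C(z) = -3*z
P(s, k) = 108*k + (-102 + k)/(-72 + s)
(-43746 + 11985)/(P(175, -155) + C(117)) = (-43746 + 11985)/((-102 - 7775*(-155) + 108*(-155)*175)/(-72 + 175) - 3*117) = -31761/((-102 + 1205125 - 2929500)/103 - 351) = -31761/((1/103)*(-1724477) - 351) = -31761/(-1724477/103 - 351) = -31761/(-1760630/103) = -31761*(-103/1760630) = 3271383/1760630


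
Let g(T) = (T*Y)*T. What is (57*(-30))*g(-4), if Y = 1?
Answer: -27360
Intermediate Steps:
g(T) = T**2 (g(T) = (T*1)*T = T*T = T**2)
(57*(-30))*g(-4) = (57*(-30))*(-4)**2 = -1710*16 = -27360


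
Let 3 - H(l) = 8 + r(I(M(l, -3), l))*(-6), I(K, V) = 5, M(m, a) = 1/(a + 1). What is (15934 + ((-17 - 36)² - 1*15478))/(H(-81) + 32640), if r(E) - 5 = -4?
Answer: 3265/32641 ≈ 0.10003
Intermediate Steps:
M(m, a) = 1/(1 + a)
r(E) = 1 (r(E) = 5 - 4 = 1)
H(l) = 1 (H(l) = 3 - (8 + 1*(-6)) = 3 - (8 - 6) = 3 - 1*2 = 3 - 2 = 1)
(15934 + ((-17 - 36)² - 1*15478))/(H(-81) + 32640) = (15934 + ((-17 - 36)² - 1*15478))/(1 + 32640) = (15934 + ((-53)² - 15478))/32641 = (15934 + (2809 - 15478))*(1/32641) = (15934 - 12669)*(1/32641) = 3265*(1/32641) = 3265/32641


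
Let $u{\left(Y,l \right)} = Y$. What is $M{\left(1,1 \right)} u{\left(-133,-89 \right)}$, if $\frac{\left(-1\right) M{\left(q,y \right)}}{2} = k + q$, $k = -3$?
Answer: $-532$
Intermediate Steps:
$M{\left(q,y \right)} = 6 - 2 q$ ($M{\left(q,y \right)} = - 2 \left(-3 + q\right) = 6 - 2 q$)
$M{\left(1,1 \right)} u{\left(-133,-89 \right)} = \left(6 - 2\right) \left(-133\right) = 4 \left(-133\right) = -532$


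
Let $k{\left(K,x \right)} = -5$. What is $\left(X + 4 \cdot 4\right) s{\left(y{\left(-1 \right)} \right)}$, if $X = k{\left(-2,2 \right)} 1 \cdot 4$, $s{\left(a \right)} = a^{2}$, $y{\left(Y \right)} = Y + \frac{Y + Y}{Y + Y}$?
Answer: $0$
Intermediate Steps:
$y{\left(Y \right)} = 1 + Y$ ($y{\left(Y \right)} = Y + \frac{2 Y}{2 Y} = Y + 2 Y \frac{1}{2 Y} = Y + 1 = 1 + Y$)
$X = -20$ ($X = \left(-5\right) 1 \cdot 4 = \left(-5\right) 4 = -20$)
$\left(X + 4 \cdot 4\right) s{\left(y{\left(-1 \right)} \right)} = \left(-20 + 4 \cdot 4\right) \left(1 - 1\right)^{2} = \left(-20 + 16\right) 0^{2} = \left(-4\right) 0 = 0$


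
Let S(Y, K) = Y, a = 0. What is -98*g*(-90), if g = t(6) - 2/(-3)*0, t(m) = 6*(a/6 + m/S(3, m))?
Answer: 105840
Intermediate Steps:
t(m) = 2*m (t(m) = 6*(0/6 + m/3) = 6*(0*(⅙) + m*(⅓)) = 6*(0 + m/3) = 6*(m/3) = 2*m)
g = 12 (g = 2*6 - 2/(-3)*0 = 12 - 2*(-⅓)*0 = 12 + (⅔)*0 = 12 + 0 = 12)
-98*g*(-90) = -98*12*(-90) = -1176*(-90) = -1*(-105840) = 105840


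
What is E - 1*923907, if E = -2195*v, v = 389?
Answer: -1777762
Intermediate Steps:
E = -853855 (E = -2195*389 = -853855)
E - 1*923907 = -853855 - 1*923907 = -853855 - 923907 = -1777762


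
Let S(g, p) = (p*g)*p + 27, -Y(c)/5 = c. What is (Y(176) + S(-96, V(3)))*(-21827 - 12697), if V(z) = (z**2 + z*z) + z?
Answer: 1491057036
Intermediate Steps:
Y(c) = -5*c
V(z) = z + 2*z**2 (V(z) = (z**2 + z**2) + z = 2*z**2 + z = z + 2*z**2)
S(g, p) = 27 + g*p**2 (S(g, p) = (g*p)*p + 27 = g*p**2 + 27 = 27 + g*p**2)
(Y(176) + S(-96, V(3)))*(-21827 - 12697) = (-5*176 + (27 - 96*9*(1 + 2*3)**2))*(-21827 - 12697) = (-880 + (27 - 96*9*(1 + 6)**2))*(-34524) = (-880 + (27 - 96*(3*7)**2))*(-34524) = (-880 + (27 - 96*21**2))*(-34524) = (-880 + (27 - 96*441))*(-34524) = (-880 + (27 - 42336))*(-34524) = (-880 - 42309)*(-34524) = -43189*(-34524) = 1491057036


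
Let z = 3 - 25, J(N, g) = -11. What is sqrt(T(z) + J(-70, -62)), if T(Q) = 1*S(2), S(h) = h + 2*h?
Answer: I*sqrt(5) ≈ 2.2361*I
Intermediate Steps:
S(h) = 3*h
z = -22
T(Q) = 6 (T(Q) = 1*(3*2) = 1*6 = 6)
sqrt(T(z) + J(-70, -62)) = sqrt(6 - 11) = sqrt(-5) = I*sqrt(5)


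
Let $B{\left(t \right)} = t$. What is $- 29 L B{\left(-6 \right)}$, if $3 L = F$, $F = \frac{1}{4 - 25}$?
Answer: $- \frac{58}{21} \approx -2.7619$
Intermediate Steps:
$F = - \frac{1}{21}$ ($F = \frac{1}{-21} = - \frac{1}{21} \approx -0.047619$)
$L = - \frac{1}{63}$ ($L = \frac{1}{3} \left(- \frac{1}{21}\right) = - \frac{1}{63} \approx -0.015873$)
$- 29 L B{\left(-6 \right)} = \left(-29\right) \left(- \frac{1}{63}\right) \left(-6\right) = \frac{29}{63} \left(-6\right) = - \frac{58}{21}$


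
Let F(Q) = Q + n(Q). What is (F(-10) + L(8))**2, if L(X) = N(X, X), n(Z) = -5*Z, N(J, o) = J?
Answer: 2304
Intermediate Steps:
F(Q) = -4*Q (F(Q) = Q - 5*Q = -4*Q)
L(X) = X
(F(-10) + L(8))**2 = (-4*(-10) + 8)**2 = (40 + 8)**2 = 48**2 = 2304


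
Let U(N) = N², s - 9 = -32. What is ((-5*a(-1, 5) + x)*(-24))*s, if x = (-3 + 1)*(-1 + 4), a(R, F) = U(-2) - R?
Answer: -17112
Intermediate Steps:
s = -23 (s = 9 - 32 = -23)
a(R, F) = 4 - R (a(R, F) = (-2)² - R = 4 - R)
x = -6 (x = -2*3 = -6)
((-5*a(-1, 5) + x)*(-24))*s = ((-5*(4 - 1*(-1)) - 6)*(-24))*(-23) = ((-5*(4 + 1) - 6)*(-24))*(-23) = ((-5*5 - 6)*(-24))*(-23) = ((-25 - 6)*(-24))*(-23) = -31*(-24)*(-23) = 744*(-23) = -17112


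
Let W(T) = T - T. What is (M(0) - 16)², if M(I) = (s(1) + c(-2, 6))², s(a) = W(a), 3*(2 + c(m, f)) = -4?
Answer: 1936/81 ≈ 23.901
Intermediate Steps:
c(m, f) = -10/3 (c(m, f) = -2 + (⅓)*(-4) = -2 - 4/3 = -10/3)
W(T) = 0
s(a) = 0
M(I) = 100/9 (M(I) = (0 - 10/3)² = (-10/3)² = 100/9)
(M(0) - 16)² = (100/9 - 16)² = (-44/9)² = 1936/81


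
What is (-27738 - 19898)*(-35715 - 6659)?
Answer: 2018527864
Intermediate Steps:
(-27738 - 19898)*(-35715 - 6659) = -47636*(-42374) = 2018527864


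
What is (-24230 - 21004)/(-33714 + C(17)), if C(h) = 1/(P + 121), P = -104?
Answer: 768978/573137 ≈ 1.3417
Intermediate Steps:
C(h) = 1/17 (C(h) = 1/(-104 + 121) = 1/17)
(-24230 - 21004)/(-33714 + C(17)) = (-24230 - 21004)/(-33714 + 1/17) = -45234/(-573137/17) = -45234*(-17/573137) = 768978/573137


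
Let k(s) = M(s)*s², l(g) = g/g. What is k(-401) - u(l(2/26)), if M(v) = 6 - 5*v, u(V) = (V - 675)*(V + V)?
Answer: 323372159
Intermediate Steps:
l(g) = 1
u(V) = 2*V*(-675 + V) (u(V) = (-675 + V)*(2*V) = 2*V*(-675 + V))
k(s) = s²*(6 - 5*s) (k(s) = (6 - 5*s)*s² = s²*(6 - 5*s))
k(-401) - u(l(2/26)) = (-401)²*(6 - 5*(-401)) - 2*(-675 + 1) = 160801*(6 + 2005) - 2*(-674) = 160801*2011 - 1*(-1348) = 323370811 + 1348 = 323372159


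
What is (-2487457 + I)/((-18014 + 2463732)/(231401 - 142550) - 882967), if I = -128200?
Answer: 232403740107/78450055199 ≈ 2.9624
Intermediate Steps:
(-2487457 + I)/((-18014 + 2463732)/(231401 - 142550) - 882967) = (-2487457 - 128200)/((-18014 + 2463732)/(231401 - 142550) - 882967) = -2615657/(2445718/88851 - 882967) = -2615657/(-78450055199/88851) = -2615657*(-88851/78450055199) = 232403740107/78450055199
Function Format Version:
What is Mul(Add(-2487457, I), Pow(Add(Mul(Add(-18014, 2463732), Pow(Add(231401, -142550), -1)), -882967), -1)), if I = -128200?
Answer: Rational(232403740107, 78450055199) ≈ 2.9624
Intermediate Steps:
Mul(Add(-2487457, I), Pow(Add(Mul(Add(-18014, 2463732), Pow(Add(231401, -142550), -1)), -882967), -1)) = Mul(Add(-2487457, -128200), Pow(Add(Mul(Add(-18014, 2463732), Pow(Add(231401, -142550), -1)), -882967), -1)) = Mul(-2615657, Pow(Add(Mul(2445718, Pow(88851, -1)), -882967), -1)) = Mul(-2615657, Pow(Add(Mul(2445718, Rational(1, 88851)), -882967), -1)) = Mul(-2615657, Pow(Add(Rational(2445718, 88851), -882967), -1)) = Mul(-2615657, Pow(Rational(-78450055199, 88851), -1)) = Mul(-2615657, Rational(-88851, 78450055199)) = Rational(232403740107, 78450055199)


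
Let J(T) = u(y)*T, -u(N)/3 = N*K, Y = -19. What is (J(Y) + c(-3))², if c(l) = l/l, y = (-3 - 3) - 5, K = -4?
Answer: 6295081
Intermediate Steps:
y = -11 (y = -6 - 5 = -11)
u(N) = 12*N (u(N) = -3*N*(-4) = -(-12)*N = 12*N)
c(l) = 1
J(T) = -132*T (J(T) = (12*(-11))*T = -132*T)
(J(Y) + c(-3))² = (-132*(-19) + 1)² = (2508 + 1)² = 2509² = 6295081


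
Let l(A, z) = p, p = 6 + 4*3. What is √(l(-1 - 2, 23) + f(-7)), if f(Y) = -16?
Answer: √2 ≈ 1.4142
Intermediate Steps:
p = 18 (p = 6 + 12 = 18)
l(A, z) = 18
√(l(-1 - 2, 23) + f(-7)) = √(18 - 16) = √2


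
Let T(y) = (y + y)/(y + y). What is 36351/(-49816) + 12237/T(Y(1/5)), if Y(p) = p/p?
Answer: 609562041/49816 ≈ 12236.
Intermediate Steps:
Y(p) = 1
T(y) = 1 (T(y) = (2*y)/((2*y)) = (2*y)*(1/(2*y)) = 1)
36351/(-49816) + 12237/T(Y(1/5)) = 36351/(-49816) + 12237/1 = 36351*(-1/49816) + 12237*1 = -36351/49816 + 12237 = 609562041/49816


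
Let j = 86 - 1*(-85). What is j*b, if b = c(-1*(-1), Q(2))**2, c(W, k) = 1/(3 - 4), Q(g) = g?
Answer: 171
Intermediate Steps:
j = 171 (j = 86 + 85 = 171)
c(W, k) = -1 (c(W, k) = 1/(-1) = -1)
b = 1 (b = (-1)**2 = 1)
j*b = 171*1 = 171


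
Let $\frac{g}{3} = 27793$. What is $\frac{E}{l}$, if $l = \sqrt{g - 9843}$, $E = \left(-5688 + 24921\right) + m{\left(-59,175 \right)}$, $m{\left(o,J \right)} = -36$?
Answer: $\frac{6399 \sqrt{1149}}{3064} \approx 70.792$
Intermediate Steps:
$g = 83379$ ($g = 3 \cdot 27793 = 83379$)
$E = 19197$ ($E = \left(-5688 + 24921\right) - 36 = 19233 - 36 = 19197$)
$l = 8 \sqrt{1149}$ ($l = \sqrt{83379 - 9843} = \sqrt{73536} = 8 \sqrt{1149} \approx 271.18$)
$\frac{E}{l} = \frac{19197}{8 \sqrt{1149}} = 19197 \frac{\sqrt{1149}}{9192} = \frac{6399 \sqrt{1149}}{3064}$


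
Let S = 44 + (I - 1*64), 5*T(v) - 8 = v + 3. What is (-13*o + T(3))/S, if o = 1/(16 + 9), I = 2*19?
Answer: 19/150 ≈ 0.12667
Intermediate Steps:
T(v) = 11/5 + v/5 (T(v) = 8/5 + (v + 3)/5 = 8/5 + (3 + v)/5 = 8/5 + (⅗ + v/5) = 11/5 + v/5)
I = 38
o = 1/25 ≈ 0.040000
S = 18 (S = 44 + (38 - 1*64) = 44 + (38 - 64) = 44 - 26 = 18)
(-13*o + T(3))/S = (-13*1/25 + (11/5 + (⅕)*3))/18 = (-13/25 + (11/5 + ⅗))*(1/18) = (-13/25 + 14/5)*(1/18) = (57/25)*(1/18) = 19/150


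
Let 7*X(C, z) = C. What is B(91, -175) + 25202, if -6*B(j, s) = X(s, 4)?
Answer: 151237/6 ≈ 25206.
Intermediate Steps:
X(C, z) = C/7
B(j, s) = -s/42
B(91, -175) + 25202 = -1/42*(-175) + 25202 = 25/6 + 25202 = 151237/6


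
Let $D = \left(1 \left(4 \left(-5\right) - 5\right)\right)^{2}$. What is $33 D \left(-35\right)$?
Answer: $-721875$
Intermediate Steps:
$D = 625$ ($D = \left(1 \left(-20 - 5\right)\right)^{2} = \left(1 \left(-25\right)\right)^{2} = \left(-25\right)^{2} = 625$)
$33 D \left(-35\right) = 33 \cdot 625 \left(-35\right) = 20625 \left(-35\right) = -721875$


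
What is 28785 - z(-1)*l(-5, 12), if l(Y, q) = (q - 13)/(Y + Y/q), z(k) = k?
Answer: 1871037/65 ≈ 28785.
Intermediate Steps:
l(Y, q) = (-13 + q)/(Y + Y/q)
28785 - z(-1)*l(-5, 12) = 28785 - (-1)*12*(-13 + 12)/(-5*(1 + 12)) = 28785 - (-1)*12*(-1/5)*(-1)/13 = 28785 - (-1)*12*(-1/5)*(1/13)*(-1) = 28785 - (-1)*12/65 = 28785 - 1*(-12/65) = 28785 + 12/65 = 1871037/65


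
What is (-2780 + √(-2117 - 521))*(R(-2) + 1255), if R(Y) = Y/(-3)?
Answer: -10472260/3 + 3767*I*√2638/3 ≈ -3.4908e+6 + 64493.0*I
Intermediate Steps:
R(Y) = -Y/3 (R(Y) = Y*(-⅓) = -Y/3)
(-2780 + √(-2117 - 521))*(R(-2) + 1255) = (-2780 + √(-2117 - 521))*(-⅓*(-2) + 1255) = (-2780 + √(-2638))*(⅔ + 1255) = (-2780 + I*√2638)*(3767/3) = -10472260/3 + 3767*I*√2638/3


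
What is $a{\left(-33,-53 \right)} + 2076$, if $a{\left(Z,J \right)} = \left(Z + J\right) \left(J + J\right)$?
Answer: $11192$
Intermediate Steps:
$a{\left(Z,J \right)} = 2 J \left(J + Z\right)$ ($a{\left(Z,J \right)} = \left(J + Z\right) 2 J = 2 J \left(J + Z\right)$)
$a{\left(-33,-53 \right)} + 2076 = 2 \left(-53\right) \left(-53 - 33\right) + 2076 = 2 \left(-53\right) \left(-86\right) + 2076 = 9116 + 2076 = 11192$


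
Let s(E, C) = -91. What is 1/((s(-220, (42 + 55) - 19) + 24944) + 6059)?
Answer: 1/30912 ≈ 3.2350e-5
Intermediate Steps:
1/((s(-220, (42 + 55) - 19) + 24944) + 6059) = 1/((-91 + 24944) + 6059) = 1/(24853 + 6059) = 1/30912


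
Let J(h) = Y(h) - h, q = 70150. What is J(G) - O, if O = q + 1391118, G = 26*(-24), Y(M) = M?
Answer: -1461268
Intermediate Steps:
G = -624
J(h) = 0 (J(h) = h - h = 0)
O = 1461268 (O = 70150 + 1391118 = 1461268)
J(G) - O = 0 - 1*1461268 = 0 - 1461268 = -1461268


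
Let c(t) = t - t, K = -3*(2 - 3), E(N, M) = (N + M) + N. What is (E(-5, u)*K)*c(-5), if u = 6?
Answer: 0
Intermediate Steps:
E(N, M) = M + 2*N (E(N, M) = (M + N) + N = M + 2*N)
K = 3 (K = -3*(-1) = 3)
c(t) = 0
(E(-5, u)*K)*c(-5) = ((6 + 2*(-5))*3)*0 = ((6 - 10)*3)*0 = -4*3*0 = -12*0 = 0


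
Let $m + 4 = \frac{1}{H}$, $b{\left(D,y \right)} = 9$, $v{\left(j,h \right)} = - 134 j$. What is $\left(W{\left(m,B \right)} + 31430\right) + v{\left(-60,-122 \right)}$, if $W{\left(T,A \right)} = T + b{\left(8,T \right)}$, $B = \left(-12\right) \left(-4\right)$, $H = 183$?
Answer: $\frac{7223926}{183} \approx 39475.0$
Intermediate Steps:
$m = - \frac{731}{183}$ ($m = -4 + \frac{1}{183} = - \frac{731}{183} \approx -3.9945$)
$B = 48$
$W{\left(T,A \right)} = 9 + T$ ($W{\left(T,A \right)} = T + 9 = 9 + T$)
$\left(W{\left(m,B \right)} + 31430\right) + v{\left(-60,-122 \right)} = \left(\left(9 - \frac{731}{183}\right) + 31430\right) - -8040 = \left(\frac{916}{183} + 31430\right) + 8040 = \frac{5752606}{183} + 8040 = \frac{7223926}{183}$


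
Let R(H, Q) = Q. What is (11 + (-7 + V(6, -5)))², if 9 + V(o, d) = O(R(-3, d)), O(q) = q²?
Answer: 400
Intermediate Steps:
V(o, d) = -9 + d²
(11 + (-7 + V(6, -5)))² = (11 + (-7 + (-9 + (-5)²)))² = (11 + (-7 + (-9 + 25)))² = (11 + (-7 + 16))² = (11 + 9)² = 20² = 400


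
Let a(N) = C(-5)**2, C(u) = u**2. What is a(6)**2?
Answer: 390625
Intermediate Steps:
a(N) = 625 (a(N) = ((-5)**2)**2 = 25**2 = 625)
a(6)**2 = 625**2 = 390625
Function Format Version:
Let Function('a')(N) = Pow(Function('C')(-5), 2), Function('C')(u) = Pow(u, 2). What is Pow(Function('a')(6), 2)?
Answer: 390625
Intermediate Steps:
Function('a')(N) = 625 (Function('a')(N) = Pow(Pow(-5, 2), 2) = Pow(25, 2) = 625)
Pow(Function('a')(6), 2) = Pow(625, 2) = 390625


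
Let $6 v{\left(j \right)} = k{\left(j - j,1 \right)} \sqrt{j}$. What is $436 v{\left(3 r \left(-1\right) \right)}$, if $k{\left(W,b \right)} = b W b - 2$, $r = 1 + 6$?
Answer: $- \frac{436 i \sqrt{21}}{3} \approx - 666.0 i$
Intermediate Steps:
$r = 7$
$k{\left(W,b \right)} = -2 + W b^{2}$ ($k{\left(W,b \right)} = W b b - 2 = W b^{2} - 2 = -2 + W b^{2}$)
$v{\left(j \right)} = - \frac{\sqrt{j}}{3}$ ($v{\left(j \right)} = \frac{\left(-2 + \left(j - j\right) 1^{2}\right) \sqrt{j}}{6} = \frac{\left(-2 + 0 \cdot 1\right) \sqrt{j}}{6} = \frac{\left(-2 + 0\right) \sqrt{j}}{6} = \frac{\left(-2\right) \sqrt{j}}{6} = - \frac{\sqrt{j}}{3}$)
$436 v{\left(3 r \left(-1\right) \right)} = 436 \left(- \frac{\sqrt{3 \cdot 7 \left(-1\right)}}{3}\right) = 436 \left(- \frac{\sqrt{21 \left(-1\right)}}{3}\right) = 436 \left(- \frac{\sqrt{-21}}{3}\right) = 436 \left(- \frac{i \sqrt{21}}{3}\right) = - \frac{436 i \sqrt{21}}{3}$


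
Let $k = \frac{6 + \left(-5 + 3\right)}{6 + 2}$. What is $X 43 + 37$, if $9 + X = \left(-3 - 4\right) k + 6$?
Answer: $- \frac{485}{2} \approx -242.5$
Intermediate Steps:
$k = \frac{1}{2}$ ($k = \frac{6 - 2}{8} = 4 \cdot \frac{1}{8} = \frac{1}{2} \approx 0.5$)
$X = - \frac{13}{2}$ ($X = -9 + \left(\left(-3 - 4\right) \frac{1}{2} + 6\right) = -9 + \left(\left(-7\right) \frac{1}{2} + 6\right) = -9 + \left(- \frac{7}{2} + 6\right) = -9 + \frac{5}{2} = - \frac{13}{2} \approx -6.5$)
$X 43 + 37 = \left(- \frac{13}{2}\right) 43 + 37 = - \frac{559}{2} + 37 = - \frac{485}{2}$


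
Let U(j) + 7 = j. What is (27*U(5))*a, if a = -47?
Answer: 2538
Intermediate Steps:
U(j) = -7 + j
(27*U(5))*a = (27*(-7 + 5))*(-47) = (27*(-2))*(-47) = -54*(-47) = 2538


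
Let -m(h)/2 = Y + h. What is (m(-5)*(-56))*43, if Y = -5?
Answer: -48160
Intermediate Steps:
m(h) = 10 - 2*h (m(h) = -2*(-5 + h) = 10 - 2*h)
(m(-5)*(-56))*43 = ((10 - 2*(-5))*(-56))*43 = ((10 + 10)*(-56))*43 = (20*(-56))*43 = -1120*43 = -48160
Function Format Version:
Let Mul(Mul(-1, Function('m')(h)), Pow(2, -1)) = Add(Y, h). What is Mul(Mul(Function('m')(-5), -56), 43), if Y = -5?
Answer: -48160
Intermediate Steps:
Function('m')(h) = Add(10, Mul(-2, h)) (Function('m')(h) = Mul(-2, Add(-5, h)) = Add(10, Mul(-2, h)))
Mul(Mul(Function('m')(-5), -56), 43) = Mul(Mul(Add(10, Mul(-2, -5)), -56), 43) = Mul(Mul(Add(10, 10), -56), 43) = Mul(Mul(20, -56), 43) = Mul(-1120, 43) = -48160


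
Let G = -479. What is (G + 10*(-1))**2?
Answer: 239121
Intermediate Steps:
(G + 10*(-1))**2 = (-479 + 10*(-1))**2 = (-479 - 10)**2 = (-489)**2 = 239121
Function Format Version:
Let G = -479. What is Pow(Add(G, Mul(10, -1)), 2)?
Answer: 239121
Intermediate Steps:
Pow(Add(G, Mul(10, -1)), 2) = Pow(Add(-479, Mul(10, -1)), 2) = Pow(Add(-479, -10), 2) = Pow(-489, 2) = 239121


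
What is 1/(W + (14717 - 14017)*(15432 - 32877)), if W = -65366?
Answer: -1/12276866 ≈ -8.1454e-8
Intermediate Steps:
1/(W + (14717 - 14017)*(15432 - 32877)) = 1/(-65366 + (14717 - 14017)*(15432 - 32877)) = 1/(-65366 + 700*(-17445)) = 1/(-65366 - 12211500) = 1/(-12276866) = -1/12276866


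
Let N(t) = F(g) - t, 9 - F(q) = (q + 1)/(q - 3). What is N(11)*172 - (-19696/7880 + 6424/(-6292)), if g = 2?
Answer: 24722936/140855 ≈ 175.52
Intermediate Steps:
F(q) = 9 - (1 + q)/(-3 + q) (F(q) = 9 - (q + 1)/(q - 3) = 9 - (1 + q)/(-3 + q))
N(t) = 12 - t (N(t) = 4*(-7 + 2*2)/(-3 + 2) - t = 4*(-7 + 4)/(-1) - t = 4*(-1)*(-3) - t = 12 - t)
N(11)*172 - (-19696/7880 + 6424/(-6292)) = (12 - 1*11)*172 - (-19696/7880 + 6424/(-6292)) = (12 - 11)*172 - (-19696*1/7880 + 6424*(-1/6292)) = 1*172 - (-2462/985 - 146/143) = 172 - 1*(-495876/140855) = 172 + 495876/140855 = 24722936/140855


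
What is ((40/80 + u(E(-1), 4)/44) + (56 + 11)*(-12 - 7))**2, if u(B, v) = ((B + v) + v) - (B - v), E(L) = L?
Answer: 783384121/484 ≈ 1.6186e+6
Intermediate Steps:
u(B, v) = 3*v (u(B, v) = (B + 2*v) + (v - B) = 3*v)
((40/80 + u(E(-1), 4)/44) + (56 + 11)*(-12 - 7))**2 = ((40/80 + (3*4)/44) + (56 + 11)*(-12 - 7))**2 = ((40*(1/80) + 12*(1/44)) + 67*(-19))**2 = ((1/2 + 3/11) - 1273)**2 = (17/22 - 1273)**2 = (-27989/22)**2 = 783384121/484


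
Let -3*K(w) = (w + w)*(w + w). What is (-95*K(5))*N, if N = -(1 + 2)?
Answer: -9500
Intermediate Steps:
N = -3 (N = -1*3 = -3)
K(w) = -4*w²/3 (K(w) = -(w + w)*(w + w)/3 = -2*w*2*w/3 = -4*w²/3)
(-95*K(5))*N = -(-380)*5²/3*(-3) = -(-380)*25/3*(-3) = -95*(-100/3)*(-3) = (9500/3)*(-3) = -9500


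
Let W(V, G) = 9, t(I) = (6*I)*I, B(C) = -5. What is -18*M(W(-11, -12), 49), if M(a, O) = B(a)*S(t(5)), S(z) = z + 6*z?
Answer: 94500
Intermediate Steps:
t(I) = 6*I²
S(z) = 7*z
M(a, O) = -5250 (M(a, O) = -35*6*5² = -35*6*25 = -35*150 = -5*1050 = -5250)
-18*M(W(-11, -12), 49) = -18*(-5250) = 94500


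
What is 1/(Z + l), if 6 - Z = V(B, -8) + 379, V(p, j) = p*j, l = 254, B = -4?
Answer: -1/151 ≈ -0.0066225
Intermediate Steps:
V(p, j) = j*p
Z = -405 (Z = 6 - (-8*(-4) + 379) = 6 - (32 + 379) = 6 - 1*411 = 6 - 411 = -405)
1/(Z + l) = 1/(-405 + 254) = 1/(-151) = -1/151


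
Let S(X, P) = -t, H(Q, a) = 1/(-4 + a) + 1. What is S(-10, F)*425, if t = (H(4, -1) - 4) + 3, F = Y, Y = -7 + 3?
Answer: 85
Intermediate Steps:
H(Q, a) = 1 + 1/(-4 + a)
Y = -4
F = -4
t = -⅕ (t = ((-3 - 1)/(-4 - 1) - 4) + 3 = (-4/(-5) - 4) + 3 = (-⅕*(-4) - 4) + 3 = (⅘ - 4) + 3 = -16/5 + 3 = -⅕ ≈ -0.20000)
S(X, P) = ⅕ (S(X, P) = -1*(-⅕) = ⅕)
S(-10, F)*425 = (⅕)*425 = 85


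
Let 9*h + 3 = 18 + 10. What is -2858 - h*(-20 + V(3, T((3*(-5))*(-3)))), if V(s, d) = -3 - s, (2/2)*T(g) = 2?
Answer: -25072/9 ≈ -2785.8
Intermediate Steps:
T(g) = 2
h = 25/9 (h = -⅓ + (18 + 10)/9 = -⅓ + (⅑)*28 = -⅓ + 28/9 = 25/9 ≈ 2.7778)
-2858 - h*(-20 + V(3, T((3*(-5))*(-3)))) = -2858 - 25*(-20 + (-3 - 1*3))/9 = -2858 - 25*(-20 + (-3 - 3))/9 = -2858 - 25*(-20 - 6)/9 = -2858 - 25*(-26)/9 = -2858 - 1*(-650/9) = -2858 + 650/9 = -25072/9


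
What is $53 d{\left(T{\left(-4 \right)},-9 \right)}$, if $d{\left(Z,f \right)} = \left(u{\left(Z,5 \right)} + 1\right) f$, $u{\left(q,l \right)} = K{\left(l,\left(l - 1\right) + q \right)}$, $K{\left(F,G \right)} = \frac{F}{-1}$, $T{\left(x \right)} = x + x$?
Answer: $1908$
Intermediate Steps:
$T{\left(x \right)} = 2 x$
$K{\left(F,G \right)} = - F$ ($K{\left(F,G \right)} = F \left(-1\right) = - F$)
$u{\left(q,l \right)} = - l$
$d{\left(Z,f \right)} = - 4 f$ ($d{\left(Z,f \right)} = \left(\left(-1\right) 5 + 1\right) f = \left(-5 + 1\right) f = - 4 f$)
$53 d{\left(T{\left(-4 \right)},-9 \right)} = 53 \left(\left(-4\right) \left(-9\right)\right) = 53 \cdot 36 = 1908$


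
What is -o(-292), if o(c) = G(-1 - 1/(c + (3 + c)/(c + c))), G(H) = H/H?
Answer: -1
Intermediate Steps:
G(H) = 1
o(c) = 1
-o(-292) = -1*1 = -1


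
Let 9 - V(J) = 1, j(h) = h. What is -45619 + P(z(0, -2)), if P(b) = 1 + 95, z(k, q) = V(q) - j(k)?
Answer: -45523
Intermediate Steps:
V(J) = 8 (V(J) = 9 - 1*1 = 9 - 1 = 8)
z(k, q) = 8 - k
P(b) = 96
-45619 + P(z(0, -2)) = -45619 + 96 = -45523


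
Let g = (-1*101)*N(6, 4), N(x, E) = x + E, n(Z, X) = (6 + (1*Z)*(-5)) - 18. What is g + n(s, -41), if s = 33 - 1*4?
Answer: -1167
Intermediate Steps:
s = 29 (s = 33 - 4 = 29)
n(Z, X) = -12 - 5*Z (n(Z, X) = (6 + Z*(-5)) - 18 = (6 - 5*Z) - 18 = -12 - 5*Z)
N(x, E) = E + x
g = -1010 (g = (-1*101)*(4 + 6) = -101*10 = -1010)
g + n(s, -41) = -1010 + (-12 - 5*29) = -1010 + (-12 - 145) = -1010 - 157 = -1167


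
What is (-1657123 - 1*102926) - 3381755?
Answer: -5141804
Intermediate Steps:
(-1657123 - 1*102926) - 3381755 = (-1657123 - 102926) - 3381755 = -1760049 - 3381755 = -5141804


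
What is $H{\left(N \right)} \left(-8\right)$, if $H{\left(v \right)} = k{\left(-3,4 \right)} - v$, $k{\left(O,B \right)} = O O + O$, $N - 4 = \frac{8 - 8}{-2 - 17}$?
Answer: $-16$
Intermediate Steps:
$N = 4$ ($N = 4 + \frac{8 - 8}{-2 - 17} = 4 + \frac{0}{-19} = 4 + 0 \left(- \frac{1}{19}\right) = 4 + 0 = 4$)
$k{\left(O,B \right)} = O + O^{2}$ ($k{\left(O,B \right)} = O^{2} + O = O + O^{2}$)
$H{\left(v \right)} = 6 - v$ ($H{\left(v \right)} = - 3 \left(1 - 3\right) - v = \left(-3\right) \left(-2\right) - v = 6 - v$)
$H{\left(N \right)} \left(-8\right) = \left(6 - 4\right) \left(-8\right) = 2 \left(-8\right) = -16$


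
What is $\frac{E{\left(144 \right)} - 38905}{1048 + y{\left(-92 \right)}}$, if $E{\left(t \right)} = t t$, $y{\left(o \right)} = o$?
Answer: $- \frac{18169}{956} \approx -19.005$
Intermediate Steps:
$E{\left(t \right)} = t^{2}$
$\frac{E{\left(144 \right)} - 38905}{1048 + y{\left(-92 \right)}} = \frac{144^{2} - 38905}{1048 - 92} = \frac{20736 - 38905}{956} = \left(-18169\right) \frac{1}{956} = - \frac{18169}{956}$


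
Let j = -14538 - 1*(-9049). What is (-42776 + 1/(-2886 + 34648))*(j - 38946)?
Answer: 60371671004285/31762 ≈ 1.9008e+9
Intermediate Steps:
j = -5489 (j = -14538 + 9049 = -5489)
(-42776 + 1/(-2886 + 34648))*(j - 38946) = (-42776 + 1/(-2886 + 34648))*(-5489 - 38946) = (-42776 + 1/31762)*(-44435) = -1358651311/31762*(-44435) = 60371671004285/31762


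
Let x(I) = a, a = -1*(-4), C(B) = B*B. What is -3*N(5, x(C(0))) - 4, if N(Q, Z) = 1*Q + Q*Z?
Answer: -79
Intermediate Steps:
C(B) = B**2
a = 4
x(I) = 4
N(Q, Z) = Q + Q*Z
-3*N(5, x(C(0))) - 4 = -15*(1 + 4) - 4 = -15*5 - 4 = -3*25 - 4 = -75 - 4 = -79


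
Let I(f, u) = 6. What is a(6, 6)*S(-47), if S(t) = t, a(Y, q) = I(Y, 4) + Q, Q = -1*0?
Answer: -282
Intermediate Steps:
Q = 0
a(Y, q) = 6 (a(Y, q) = 6 + 0 = 6)
a(6, 6)*S(-47) = 6*(-47) = -282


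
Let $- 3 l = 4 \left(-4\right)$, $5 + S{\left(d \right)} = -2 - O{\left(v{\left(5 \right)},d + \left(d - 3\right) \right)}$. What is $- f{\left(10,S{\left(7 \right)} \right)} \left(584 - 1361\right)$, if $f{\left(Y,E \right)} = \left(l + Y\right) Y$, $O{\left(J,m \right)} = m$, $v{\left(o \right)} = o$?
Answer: $119140$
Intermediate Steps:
$S{\left(d \right)} = -4 - 2 d$ ($S{\left(d \right)} = -5 - \left(-1 + 2 d\right) = -4 - 2 d$)
$l = \frac{16}{3}$ ($l = - \frac{4 \left(-4\right)}{3} = \left(- \frac{1}{3}\right) \left(-16\right) = \frac{16}{3} \approx 5.3333$)
$f{\left(Y,E \right)} = Y \left(\frac{16}{3} + Y\right)$ ($f{\left(Y,E \right)} = \left(\frac{16}{3} + Y\right) Y = Y \left(\frac{16}{3} + Y\right)$)
$- f{\left(10,S{\left(7 \right)} \right)} \left(584 - 1361\right) = - \frac{1}{3} \cdot 10 \left(16 + 3 \cdot 10\right) \left(584 - 1361\right) = - \frac{1}{3} \cdot 10 \left(16 + 30\right) \left(-777\right) = - \frac{1}{3} \cdot 10 \cdot 46 \left(-777\right) = - \frac{460 \left(-777\right)}{3} = \left(-1\right) \left(-119140\right) = 119140$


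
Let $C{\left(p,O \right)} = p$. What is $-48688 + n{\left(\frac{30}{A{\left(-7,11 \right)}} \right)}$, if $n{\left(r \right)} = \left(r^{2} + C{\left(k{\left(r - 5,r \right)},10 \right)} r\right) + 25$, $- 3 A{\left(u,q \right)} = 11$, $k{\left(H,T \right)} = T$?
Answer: $- \frac{5872023}{121} \approx -48529.0$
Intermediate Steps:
$A{\left(u,q \right)} = - \frac{11}{3}$ ($A{\left(u,q \right)} = \left(- \frac{1}{3}\right) 11 = - \frac{11}{3}$)
$n{\left(r \right)} = 25 + 2 r^{2}$ ($n{\left(r \right)} = \left(r^{2} + r r\right) + 25 = \left(r^{2} + r^{2}\right) + 25 = 2 r^{2} + 25 = 25 + 2 r^{2}$)
$-48688 + n{\left(\frac{30}{A{\left(-7,11 \right)}} \right)} = -48688 + \left(25 + 2 \left(\frac{30}{- \frac{11}{3}}\right)^{2}\right) = -48688 + \left(25 + 2 \left(30 \left(- \frac{3}{11}\right)\right)^{2}\right) = -48688 + \left(25 + 2 \left(- \frac{90}{11}\right)^{2}\right) = -48688 + \left(25 + 2 \cdot \frac{8100}{121}\right) = -48688 + \left(25 + \frac{16200}{121}\right) = -48688 + \frac{19225}{121} = - \frac{5872023}{121}$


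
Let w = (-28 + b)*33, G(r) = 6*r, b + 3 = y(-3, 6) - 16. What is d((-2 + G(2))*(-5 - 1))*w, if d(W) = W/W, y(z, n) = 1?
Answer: -1518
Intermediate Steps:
b = -18 (b = -3 + (1 - 16) = -3 - 15 = -18)
d(W) = 1
w = -1518 (w = (-28 - 18)*33 = -46*33 = -1518)
d((-2 + G(2))*(-5 - 1))*w = 1*(-1518) = -1518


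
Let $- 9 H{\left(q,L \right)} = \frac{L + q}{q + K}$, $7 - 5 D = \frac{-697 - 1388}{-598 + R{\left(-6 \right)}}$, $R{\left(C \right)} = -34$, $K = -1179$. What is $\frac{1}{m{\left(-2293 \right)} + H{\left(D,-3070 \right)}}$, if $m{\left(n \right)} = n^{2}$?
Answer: $\frac{33509709}{176188980257080} \approx 1.9019 \cdot 10^{-7}$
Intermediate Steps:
$D = \frac{2339}{3160}$ ($D = \frac{7}{5} - \frac{\left(-697 - 1388\right) \frac{1}{-598 - 34}}{5} = \frac{7}{5} - \frac{\left(-2085\right) \frac{1}{-632}}{5} = \frac{7}{5} - \frac{\left(-2085\right) \left(- \frac{1}{632}\right)}{5} = \frac{7}{5} - \frac{417}{632} = \frac{2339}{3160} \approx 0.74019$)
$H{\left(q,L \right)} = - \frac{L + q}{9 \left(-1179 + q\right)}$ ($H{\left(q,L \right)} = - \frac{\left(L + q\right) \frac{1}{q - 1179}}{9} = - \frac{\left(L + q\right) \frac{1}{-1179 + q}}{9} = - \frac{\frac{1}{-1179 + q} \left(L + q\right)}{9} = - \frac{L + q}{9 \left(-1179 + q\right)}$)
$\frac{1}{m{\left(-2293 \right)} + H{\left(D,-3070 \right)}} = \frac{1}{\left(-2293\right)^{2} + \frac{\left(-1\right) \left(-3070\right) - \frac{2339}{3160}}{9 \left(-1179 + \frac{2339}{3160}\right)}} = \frac{1}{5257849 + \frac{3070 - \frac{2339}{3160}}{9 \left(- \frac{3723301}{3160}\right)}} = \frac{1}{5257849 + \frac{1}{9} \left(- \frac{3160}{3723301}\right) \frac{9698861}{3160}} = \frac{1}{5257849 - \frac{9698861}{33509709}} = \frac{1}{\frac{176188980257080}{33509709}} = \frac{33509709}{176188980257080}$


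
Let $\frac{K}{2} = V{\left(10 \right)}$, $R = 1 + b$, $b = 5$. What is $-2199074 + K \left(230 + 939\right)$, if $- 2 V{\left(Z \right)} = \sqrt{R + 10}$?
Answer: $-2203750$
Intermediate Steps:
$R = 6$ ($R = 1 + 5 = 6$)
$V{\left(Z \right)} = -2$ ($V{\left(Z \right)} = - \frac{\sqrt{6 + 10}}{2} = - \frac{\sqrt{16}}{2} = \left(- \frac{1}{2}\right) 4 = -2$)
$K = -4$ ($K = 2 \left(-2\right) = -4$)
$-2199074 + K \left(230 + 939\right) = -2199074 - 4 \left(230 + 939\right) = -2199074 - 4676 = -2203750$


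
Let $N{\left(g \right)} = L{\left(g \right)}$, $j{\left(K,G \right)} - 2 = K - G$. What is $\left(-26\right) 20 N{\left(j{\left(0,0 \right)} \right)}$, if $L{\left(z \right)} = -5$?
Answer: $2600$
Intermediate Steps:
$j{\left(K,G \right)} = 2 + K - G$ ($j{\left(K,G \right)} = 2 - \left(G - K\right) = 2 + K - G$)
$N{\left(g \right)} = -5$
$\left(-26\right) 20 N{\left(j{\left(0,0 \right)} \right)} = \left(-26\right) 20 \left(-5\right) = \left(-520\right) \left(-5\right) = 2600$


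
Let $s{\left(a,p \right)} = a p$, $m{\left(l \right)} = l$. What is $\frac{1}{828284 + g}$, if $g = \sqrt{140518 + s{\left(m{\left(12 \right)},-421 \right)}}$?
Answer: $\frac{414142}{343027124595} - \frac{\sqrt{135466}}{686054249190} \approx 1.2068 \cdot 10^{-6}$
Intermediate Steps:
$g = \sqrt{135466}$ ($g = \sqrt{140518 + 12 \left(-421\right)} = \sqrt{140518 - 5052} = \sqrt{135466} \approx 368.06$)
$\frac{1}{828284 + g} = \frac{1}{828284 + \sqrt{135466}}$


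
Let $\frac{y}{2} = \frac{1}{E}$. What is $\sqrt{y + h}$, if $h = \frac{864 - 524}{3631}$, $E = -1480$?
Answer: $\frac{\sqrt{166569456215}}{1343470} \approx 0.30379$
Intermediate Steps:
$y = - \frac{1}{740}$ ($y = \frac{2}{-1480} = 2 \left(- \frac{1}{1480}\right) = - \frac{1}{740} \approx -0.0013514$)
$h = \frac{340}{3631}$ ($h = 340 \cdot \frac{1}{3631} = \frac{340}{3631} \approx 0.093638$)
$\sqrt{y + h} = \sqrt{- \frac{1}{740} + \frac{340}{3631}} = \sqrt{\frac{247969}{2686940}} = \frac{\sqrt{166569456215}}{1343470}$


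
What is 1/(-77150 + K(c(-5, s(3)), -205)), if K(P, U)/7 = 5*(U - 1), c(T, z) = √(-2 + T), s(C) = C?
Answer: -1/84360 ≈ -1.1854e-5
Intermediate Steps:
K(P, U) = -35 + 35*U (K(P, U) = 7*(5*(U - 1)) = 7*(5*(-1 + U)) = 7*(-5 + 5*U) = -35 + 35*U)
1/(-77150 + K(c(-5, s(3)), -205)) = 1/(-77150 + (-35 + 35*(-205))) = 1/(-77150 + (-35 - 7175)) = 1/(-77150 - 7210) = 1/(-84360) = -1/84360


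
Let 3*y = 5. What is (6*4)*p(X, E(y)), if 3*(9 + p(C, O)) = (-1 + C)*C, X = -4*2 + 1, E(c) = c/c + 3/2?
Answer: 232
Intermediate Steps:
y = 5/3 (y = (1/3)*5 = 5/3 ≈ 1.6667)
E(c) = 5/2 (E(c) = 1 + 3*(1/2) = 1 + 3/2 = 5/2)
X = -7 (X = -8 + 1 = -7)
p(C, O) = -9 + C*(-1 + C)/3 (p(C, O) = -9 + ((-1 + C)*C)/3 = -9 + (C*(-1 + C))/3 = -9 + C*(-1 + C)/3)
(6*4)*p(X, E(y)) = (6*4)*(-9 - 1/3*(-7) + (1/3)*(-7)**2) = 24*(-9 + 7/3 + (1/3)*49) = 24*(-9 + 7/3 + 49/3) = 24*(29/3) = 232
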